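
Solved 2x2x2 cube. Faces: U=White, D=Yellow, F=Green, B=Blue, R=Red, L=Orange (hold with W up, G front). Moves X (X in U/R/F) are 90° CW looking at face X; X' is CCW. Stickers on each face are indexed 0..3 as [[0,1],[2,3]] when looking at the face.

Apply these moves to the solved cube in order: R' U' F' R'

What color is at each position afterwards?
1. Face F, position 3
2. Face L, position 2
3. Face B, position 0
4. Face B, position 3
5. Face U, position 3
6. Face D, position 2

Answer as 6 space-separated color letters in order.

Answer: R O G B R Y

Derivation:
After move 1 (R'): R=RRRR U=WBWB F=GWGW D=YGYG B=YBYB
After move 2 (U'): U=BBWW F=OOGW R=GWRR B=RRYB L=YBOO
After move 3 (F'): F=OWOG U=BBGR R=GWYR D=BOYG L=YWOW
After move 4 (R'): R=WRGY U=BYGR F=OBOR D=BWYG B=GROB
Query 1: F[3] = R
Query 2: L[2] = O
Query 3: B[0] = G
Query 4: B[3] = B
Query 5: U[3] = R
Query 6: D[2] = Y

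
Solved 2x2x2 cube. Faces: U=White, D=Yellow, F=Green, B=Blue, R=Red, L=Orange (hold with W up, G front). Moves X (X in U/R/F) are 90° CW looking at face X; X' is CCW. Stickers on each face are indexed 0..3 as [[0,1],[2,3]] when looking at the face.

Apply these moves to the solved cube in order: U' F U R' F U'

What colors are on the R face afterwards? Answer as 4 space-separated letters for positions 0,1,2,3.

Answer: G W B W

Derivation:
After move 1 (U'): U=WWWW F=OOGG R=GGRR B=RRBB L=BBOO
After move 2 (F): F=GOGO U=WWOB R=WGWR D=RGYY L=BYOY
After move 3 (U): U=OWBW F=WGGO R=RRWR B=BYBB L=GOOY
After move 4 (R'): R=RRRW U=OBBB F=WWGW D=RGYO B=YYGB
After move 5 (F): F=GWWW U=OBYO R=BRBW D=RRYO L=GROG
After move 6 (U'): U=BOOY F=GRWW R=GWBW B=BRGB L=YYOG
Query: R face = GWBW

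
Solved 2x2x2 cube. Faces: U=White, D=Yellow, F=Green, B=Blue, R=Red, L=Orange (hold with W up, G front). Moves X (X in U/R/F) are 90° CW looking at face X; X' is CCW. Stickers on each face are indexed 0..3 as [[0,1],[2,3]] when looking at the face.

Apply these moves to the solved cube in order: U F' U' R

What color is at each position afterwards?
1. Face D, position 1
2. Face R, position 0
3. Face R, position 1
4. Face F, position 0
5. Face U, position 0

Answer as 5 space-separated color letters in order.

After move 1 (U): U=WWWW F=RRGG R=BBRR B=OOBB L=GGOO
After move 2 (F'): F=RGRG U=WWBR R=YBYR D=GOYY L=GWOW
After move 3 (U'): U=WRWB F=GWRG R=RGYR B=YBBB L=OOOW
After move 4 (R): R=YRRG U=WWWG F=GORY D=GBYY B=BBRB
Query 1: D[1] = B
Query 2: R[0] = Y
Query 3: R[1] = R
Query 4: F[0] = G
Query 5: U[0] = W

Answer: B Y R G W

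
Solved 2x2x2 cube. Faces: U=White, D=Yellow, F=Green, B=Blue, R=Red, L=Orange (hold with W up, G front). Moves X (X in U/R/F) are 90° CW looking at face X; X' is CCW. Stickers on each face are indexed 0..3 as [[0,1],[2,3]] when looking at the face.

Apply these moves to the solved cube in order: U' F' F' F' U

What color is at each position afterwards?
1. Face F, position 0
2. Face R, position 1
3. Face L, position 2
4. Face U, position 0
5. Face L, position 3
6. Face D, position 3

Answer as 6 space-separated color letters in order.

After move 1 (U'): U=WWWW F=OOGG R=GGRR B=RRBB L=BBOO
After move 2 (F'): F=OGOG U=WWGR R=YGYR D=BOYY L=BWOW
After move 3 (F'): F=GGOO U=WWYY R=OGBR D=WWYY L=BROG
After move 4 (F'): F=GOGO U=WWOB R=WGWR D=RGYY L=BYOY
After move 5 (U): U=OWBW F=WGGO R=RRWR B=BYBB L=GOOY
Query 1: F[0] = W
Query 2: R[1] = R
Query 3: L[2] = O
Query 4: U[0] = O
Query 5: L[3] = Y
Query 6: D[3] = Y

Answer: W R O O Y Y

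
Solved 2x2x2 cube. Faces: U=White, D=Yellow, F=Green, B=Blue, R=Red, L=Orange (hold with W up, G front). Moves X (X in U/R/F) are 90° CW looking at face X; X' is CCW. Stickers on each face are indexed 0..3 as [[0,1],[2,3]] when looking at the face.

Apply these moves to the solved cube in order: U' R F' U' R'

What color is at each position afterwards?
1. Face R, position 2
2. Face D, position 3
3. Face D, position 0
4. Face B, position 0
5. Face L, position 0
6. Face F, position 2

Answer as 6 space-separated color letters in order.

After move 1 (U'): U=WWWW F=OOGG R=GGRR B=RRBB L=BBOO
After move 2 (R): R=RGRG U=WOWG F=OYGY D=YBYR B=WRWB
After move 3 (F'): F=YYOG U=WORR R=BGYG D=BOYR L=BGOW
After move 4 (U'): U=ORWR F=BGOG R=YYYG B=BGWB L=WROW
After move 5 (R'): R=YGYY U=OWWB F=BROR D=BGYG B=RGOB
Query 1: R[2] = Y
Query 2: D[3] = G
Query 3: D[0] = B
Query 4: B[0] = R
Query 5: L[0] = W
Query 6: F[2] = O

Answer: Y G B R W O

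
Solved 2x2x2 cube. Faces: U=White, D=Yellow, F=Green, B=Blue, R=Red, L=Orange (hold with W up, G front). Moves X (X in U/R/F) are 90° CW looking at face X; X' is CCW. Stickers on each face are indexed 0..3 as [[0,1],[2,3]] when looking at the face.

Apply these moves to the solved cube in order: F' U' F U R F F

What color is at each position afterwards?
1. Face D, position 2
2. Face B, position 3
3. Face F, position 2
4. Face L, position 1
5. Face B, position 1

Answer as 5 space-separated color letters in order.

Answer: Y B G R O

Derivation:
After move 1 (F'): F=GGGG U=WWRR R=YRYR D=OOYY L=OWOW
After move 2 (U'): U=WRWR F=OWGG R=GGYR B=YRBB L=BBOW
After move 3 (F): F=GOGW U=WRWB R=WGRR D=YGYY L=BOOO
After move 4 (U): U=WWBR F=WGGW R=YRRR B=BOBB L=GOOO
After move 5 (R): R=RYRR U=WGBW F=WGGY D=YBYB B=ROWB
After move 6 (F): F=GWYG U=WGOO R=BYWR D=RRYB L=GYOB
After move 7 (F): F=YGGW U=WGBY R=OYOR D=WBYB L=GROR
Query 1: D[2] = Y
Query 2: B[3] = B
Query 3: F[2] = G
Query 4: L[1] = R
Query 5: B[1] = O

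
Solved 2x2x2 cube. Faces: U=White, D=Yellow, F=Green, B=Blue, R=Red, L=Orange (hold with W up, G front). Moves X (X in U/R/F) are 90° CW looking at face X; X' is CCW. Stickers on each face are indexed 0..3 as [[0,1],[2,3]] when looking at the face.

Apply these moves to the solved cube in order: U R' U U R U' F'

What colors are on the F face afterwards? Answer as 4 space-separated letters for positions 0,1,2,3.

After move 1 (U): U=WWWW F=RRGG R=BBRR B=OOBB L=GGOO
After move 2 (R'): R=BRBR U=WBWO F=RWGW D=YRYG B=YOYB
After move 3 (U): U=WWOB F=BRGW R=YOBR B=GGYB L=RWOO
After move 4 (U): U=OWBW F=YOGW R=GGBR B=RWYB L=BROO
After move 5 (R): R=BGRG U=OOBW F=YRGG D=YYYR B=WWWB
After move 6 (U'): U=OWOB F=BRGG R=YRRG B=BGWB L=WWOO
After move 7 (F'): F=RGBG U=OWYR R=YRYG D=WOYR L=WBOO
Query: F face = RGBG

Answer: R G B G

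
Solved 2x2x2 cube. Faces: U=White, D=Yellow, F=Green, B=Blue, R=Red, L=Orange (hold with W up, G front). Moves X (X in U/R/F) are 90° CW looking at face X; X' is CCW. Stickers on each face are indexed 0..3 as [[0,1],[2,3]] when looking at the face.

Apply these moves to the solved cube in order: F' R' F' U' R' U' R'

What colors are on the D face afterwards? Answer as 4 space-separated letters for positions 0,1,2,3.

After move 1 (F'): F=GGGG U=WWRR R=YRYR D=OOYY L=OWOW
After move 2 (R'): R=RRYY U=WBRB F=GWGR D=OGYG B=YBOB
After move 3 (F'): F=WRGG U=WBRY R=GROY D=WWYG L=OBOR
After move 4 (U'): U=BYWR F=OBGG R=WROY B=GROB L=YBOR
After move 5 (R'): R=RYWO U=BOWG F=OYGR D=WBYG B=GRWB
After move 6 (U'): U=OGBW F=YBGR R=OYWO B=RYWB L=GROR
After move 7 (R'): R=YOOW U=OWBR F=YGGW D=WBYR B=GYBB
Query: D face = WBYR

Answer: W B Y R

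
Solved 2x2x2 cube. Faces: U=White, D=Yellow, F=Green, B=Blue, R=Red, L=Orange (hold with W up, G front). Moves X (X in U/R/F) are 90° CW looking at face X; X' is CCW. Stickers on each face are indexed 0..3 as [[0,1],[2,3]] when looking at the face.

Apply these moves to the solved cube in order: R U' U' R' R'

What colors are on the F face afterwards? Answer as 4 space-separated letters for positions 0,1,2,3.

Answer: W W G G

Derivation:
After move 1 (R): R=RRRR U=WGWG F=GYGY D=YBYB B=WBWB
After move 2 (U'): U=GGWW F=OOGY R=GYRR B=RRWB L=WBOO
After move 3 (U'): U=GWGW F=WBGY R=OORR B=GYWB L=RROO
After move 4 (R'): R=OROR U=GWGG F=WWGW D=YBYY B=BYBB
After move 5 (R'): R=RROO U=GBGB F=WWGG D=YWYW B=YYBB
Query: F face = WWGG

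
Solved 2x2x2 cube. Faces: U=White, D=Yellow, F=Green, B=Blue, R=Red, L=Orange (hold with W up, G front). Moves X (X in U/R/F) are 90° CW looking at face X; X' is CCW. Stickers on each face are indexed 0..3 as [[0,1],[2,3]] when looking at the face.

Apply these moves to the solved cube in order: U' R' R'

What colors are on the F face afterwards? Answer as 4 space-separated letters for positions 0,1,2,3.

Answer: O B G R

Derivation:
After move 1 (U'): U=WWWW F=OOGG R=GGRR B=RRBB L=BBOO
After move 2 (R'): R=GRGR U=WBWR F=OWGW D=YOYG B=YRYB
After move 3 (R'): R=RRGG U=WYWY F=OBGR D=YWYW B=GROB
Query: F face = OBGR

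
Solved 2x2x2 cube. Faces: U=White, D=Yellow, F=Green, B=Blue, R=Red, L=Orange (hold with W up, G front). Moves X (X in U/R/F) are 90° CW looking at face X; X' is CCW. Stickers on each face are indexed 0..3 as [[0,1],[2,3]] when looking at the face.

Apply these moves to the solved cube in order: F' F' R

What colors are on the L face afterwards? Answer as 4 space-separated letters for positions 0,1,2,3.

After move 1 (F'): F=GGGG U=WWRR R=YRYR D=OOYY L=OWOW
After move 2 (F'): F=GGGG U=WWYY R=OROR D=WWYY L=OROR
After move 3 (R): R=OORR U=WGYG F=GWGY D=WBYB B=YBWB
Query: L face = OROR

Answer: O R O R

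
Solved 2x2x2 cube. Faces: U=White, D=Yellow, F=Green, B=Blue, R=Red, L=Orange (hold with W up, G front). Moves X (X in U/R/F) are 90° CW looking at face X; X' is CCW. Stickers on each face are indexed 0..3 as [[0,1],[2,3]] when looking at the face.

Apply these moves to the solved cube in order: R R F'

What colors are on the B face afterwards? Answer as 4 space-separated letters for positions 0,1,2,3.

After move 1 (R): R=RRRR U=WGWG F=GYGY D=YBYB B=WBWB
After move 2 (R): R=RRRR U=WYWY F=GBGB D=YWYW B=GBGB
After move 3 (F'): F=BBGG U=WYRR R=WRYR D=OOYW L=OYOW
Query: B face = GBGB

Answer: G B G B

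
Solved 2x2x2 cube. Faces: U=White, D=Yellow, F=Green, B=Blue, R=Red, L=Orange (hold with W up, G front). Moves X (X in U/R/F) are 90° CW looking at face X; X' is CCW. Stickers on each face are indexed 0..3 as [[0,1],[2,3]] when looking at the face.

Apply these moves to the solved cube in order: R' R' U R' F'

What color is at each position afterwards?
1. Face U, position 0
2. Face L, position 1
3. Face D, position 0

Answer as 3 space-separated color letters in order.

After move 1 (R'): R=RRRR U=WBWB F=GWGW D=YGYG B=YBYB
After move 2 (R'): R=RRRR U=WYWY F=GBGB D=YWYW B=GBGB
After move 3 (U): U=WWYY F=RRGB R=GBRR B=OOGB L=GBOO
After move 4 (R'): R=BRGR U=WGYO F=RWGY D=YRYB B=WOWB
After move 5 (F'): F=WYRG U=WGBG R=RRYR D=BOYB L=GOOY
Query 1: U[0] = W
Query 2: L[1] = O
Query 3: D[0] = B

Answer: W O B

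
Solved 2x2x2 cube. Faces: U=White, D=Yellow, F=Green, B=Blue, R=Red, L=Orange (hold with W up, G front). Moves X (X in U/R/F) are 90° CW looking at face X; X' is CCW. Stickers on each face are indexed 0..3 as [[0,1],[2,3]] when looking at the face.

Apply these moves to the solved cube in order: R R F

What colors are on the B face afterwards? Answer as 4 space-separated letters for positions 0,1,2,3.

Answer: G B G B

Derivation:
After move 1 (R): R=RRRR U=WGWG F=GYGY D=YBYB B=WBWB
After move 2 (R): R=RRRR U=WYWY F=GBGB D=YWYW B=GBGB
After move 3 (F): F=GGBB U=WYOO R=WRYR D=RRYW L=OYOW
Query: B face = GBGB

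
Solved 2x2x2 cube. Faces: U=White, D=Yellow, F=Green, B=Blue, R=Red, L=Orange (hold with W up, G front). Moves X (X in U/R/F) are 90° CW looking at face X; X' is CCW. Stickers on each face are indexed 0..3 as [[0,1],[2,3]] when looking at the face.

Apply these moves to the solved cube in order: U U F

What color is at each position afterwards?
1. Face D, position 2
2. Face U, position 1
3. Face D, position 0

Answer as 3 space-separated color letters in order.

Answer: Y W R

Derivation:
After move 1 (U): U=WWWW F=RRGG R=BBRR B=OOBB L=GGOO
After move 2 (U): U=WWWW F=BBGG R=OORR B=GGBB L=RROO
After move 3 (F): F=GBGB U=WWOR R=WOWR D=ROYY L=RYOY
Query 1: D[2] = Y
Query 2: U[1] = W
Query 3: D[0] = R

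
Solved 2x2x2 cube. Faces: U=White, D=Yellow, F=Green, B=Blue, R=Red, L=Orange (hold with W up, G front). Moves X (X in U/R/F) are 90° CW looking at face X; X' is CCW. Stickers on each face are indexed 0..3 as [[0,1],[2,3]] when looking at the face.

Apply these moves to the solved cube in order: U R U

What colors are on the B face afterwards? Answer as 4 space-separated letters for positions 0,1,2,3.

After move 1 (U): U=WWWW F=RRGG R=BBRR B=OOBB L=GGOO
After move 2 (R): R=RBRB U=WRWG F=RYGY D=YBYO B=WOWB
After move 3 (U): U=WWGR F=RBGY R=WORB B=GGWB L=RYOO
Query: B face = GGWB

Answer: G G W B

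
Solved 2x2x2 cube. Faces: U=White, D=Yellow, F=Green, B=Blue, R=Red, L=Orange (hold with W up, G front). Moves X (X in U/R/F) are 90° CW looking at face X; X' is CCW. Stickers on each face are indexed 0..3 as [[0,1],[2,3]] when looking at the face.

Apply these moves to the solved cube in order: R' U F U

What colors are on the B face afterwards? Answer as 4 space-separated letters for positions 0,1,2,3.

Answer: G Y Y B

Derivation:
After move 1 (R'): R=RRRR U=WBWB F=GWGW D=YGYG B=YBYB
After move 2 (U): U=WWBB F=RRGW R=YBRR B=OOYB L=GWOO
After move 3 (F): F=GRWR U=WWOW R=BBBR D=RYYG L=GYOG
After move 4 (U): U=OWWW F=BBWR R=OOBR B=GYYB L=GROG
Query: B face = GYYB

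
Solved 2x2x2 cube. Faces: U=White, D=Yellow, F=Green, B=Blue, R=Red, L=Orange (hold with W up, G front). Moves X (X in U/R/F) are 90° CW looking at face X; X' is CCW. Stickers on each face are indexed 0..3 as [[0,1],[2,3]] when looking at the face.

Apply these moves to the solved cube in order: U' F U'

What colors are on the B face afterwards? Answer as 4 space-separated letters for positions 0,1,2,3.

Answer: W G B B

Derivation:
After move 1 (U'): U=WWWW F=OOGG R=GGRR B=RRBB L=BBOO
After move 2 (F): F=GOGO U=WWOB R=WGWR D=RGYY L=BYOY
After move 3 (U'): U=WBWO F=BYGO R=GOWR B=WGBB L=RROY
Query: B face = WGBB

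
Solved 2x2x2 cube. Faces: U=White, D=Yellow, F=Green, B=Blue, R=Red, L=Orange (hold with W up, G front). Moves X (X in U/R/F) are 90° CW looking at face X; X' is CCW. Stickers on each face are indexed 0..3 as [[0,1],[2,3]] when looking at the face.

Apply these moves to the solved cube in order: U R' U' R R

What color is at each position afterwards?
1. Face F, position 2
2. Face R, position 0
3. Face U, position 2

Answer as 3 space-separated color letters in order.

Answer: G R W

Derivation:
After move 1 (U): U=WWWW F=RRGG R=BBRR B=OOBB L=GGOO
After move 2 (R'): R=BRBR U=WBWO F=RWGW D=YRYG B=YOYB
After move 3 (U'): U=BOWW F=GGGW R=RWBR B=BRYB L=YOOO
After move 4 (R): R=BRRW U=BGWW F=GRGG D=YYYB B=WROB
After move 5 (R): R=RBWR U=BRWG F=GYGB D=YOYW B=WRGB
Query 1: F[2] = G
Query 2: R[0] = R
Query 3: U[2] = W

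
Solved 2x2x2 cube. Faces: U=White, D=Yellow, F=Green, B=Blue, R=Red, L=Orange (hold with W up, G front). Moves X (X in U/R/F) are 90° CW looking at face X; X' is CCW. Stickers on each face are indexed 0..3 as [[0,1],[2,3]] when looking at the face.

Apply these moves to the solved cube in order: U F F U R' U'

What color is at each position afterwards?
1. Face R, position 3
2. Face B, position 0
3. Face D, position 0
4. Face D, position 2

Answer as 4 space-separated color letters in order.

After move 1 (U): U=WWWW F=RRGG R=BBRR B=OOBB L=GGOO
After move 2 (F): F=GRGR U=WWOG R=WBWR D=RBYY L=GYOY
After move 3 (F): F=GGRR U=WWYY R=OBGR D=WWYY L=GROB
After move 4 (U): U=YWYW F=OBRR R=OOGR B=GRBB L=GGOB
After move 5 (R'): R=OROG U=YBYG F=OWRW D=WBYR B=YRWB
After move 6 (U'): U=BGYY F=GGRW R=OWOG B=ORWB L=YROB
Query 1: R[3] = G
Query 2: B[0] = O
Query 3: D[0] = W
Query 4: D[2] = Y

Answer: G O W Y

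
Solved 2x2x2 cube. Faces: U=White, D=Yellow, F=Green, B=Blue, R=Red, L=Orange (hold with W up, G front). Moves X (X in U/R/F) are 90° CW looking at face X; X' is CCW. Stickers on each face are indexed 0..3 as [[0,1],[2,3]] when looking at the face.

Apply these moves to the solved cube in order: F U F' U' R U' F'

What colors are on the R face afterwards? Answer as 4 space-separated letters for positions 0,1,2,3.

Answer: B Y G G

Derivation:
After move 1 (F): F=GGGG U=WWOO R=WRWR D=RRYY L=OYOY
After move 2 (U): U=OWOW F=WRGG R=BBWR B=OYBB L=GGOY
After move 3 (F'): F=RGWG U=OWBW R=RBRR D=GYYY L=GWOO
After move 4 (U'): U=WWOB F=GWWG R=RGRR B=RBBB L=OYOO
After move 5 (R): R=RRRG U=WWOG F=GYWY D=GBYR B=BBWB
After move 6 (U'): U=WGWO F=OYWY R=GYRG B=RRWB L=BBOO
After move 7 (F'): F=YYOW U=WGGR R=BYGG D=BOYR L=BOOW
Query: R face = BYGG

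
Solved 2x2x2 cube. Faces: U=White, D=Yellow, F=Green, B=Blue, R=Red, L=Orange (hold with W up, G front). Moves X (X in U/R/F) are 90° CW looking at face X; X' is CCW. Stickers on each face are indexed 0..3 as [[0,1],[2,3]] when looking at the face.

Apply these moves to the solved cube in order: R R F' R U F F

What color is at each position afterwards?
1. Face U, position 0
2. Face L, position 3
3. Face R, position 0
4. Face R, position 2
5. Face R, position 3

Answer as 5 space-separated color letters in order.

Answer: R R W O R

Derivation:
After move 1 (R): R=RRRR U=WGWG F=GYGY D=YBYB B=WBWB
After move 2 (R): R=RRRR U=WYWY F=GBGB D=YWYW B=GBGB
After move 3 (F'): F=BBGG U=WYRR R=WRYR D=OOYW L=OYOW
After move 4 (R): R=YWRR U=WBRG F=BOGW D=OGYG B=RBYB
After move 5 (U): U=RWGB F=YWGW R=RBRR B=OYYB L=BOOW
After move 6 (F): F=GYWW U=RWWO R=GBBR D=RRYG L=BOOG
After move 7 (F): F=WGWY U=RWGO R=WBOR D=BGYG L=BROR
Query 1: U[0] = R
Query 2: L[3] = R
Query 3: R[0] = W
Query 4: R[2] = O
Query 5: R[3] = R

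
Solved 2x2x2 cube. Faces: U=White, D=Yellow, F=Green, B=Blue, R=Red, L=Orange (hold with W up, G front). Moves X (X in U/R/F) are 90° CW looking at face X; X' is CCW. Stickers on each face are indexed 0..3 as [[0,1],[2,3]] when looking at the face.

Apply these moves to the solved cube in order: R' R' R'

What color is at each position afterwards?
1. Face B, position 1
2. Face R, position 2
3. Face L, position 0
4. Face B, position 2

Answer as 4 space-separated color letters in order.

After move 1 (R'): R=RRRR U=WBWB F=GWGW D=YGYG B=YBYB
After move 2 (R'): R=RRRR U=WYWY F=GBGB D=YWYW B=GBGB
After move 3 (R'): R=RRRR U=WGWG F=GYGY D=YBYB B=WBWB
Query 1: B[1] = B
Query 2: R[2] = R
Query 3: L[0] = O
Query 4: B[2] = W

Answer: B R O W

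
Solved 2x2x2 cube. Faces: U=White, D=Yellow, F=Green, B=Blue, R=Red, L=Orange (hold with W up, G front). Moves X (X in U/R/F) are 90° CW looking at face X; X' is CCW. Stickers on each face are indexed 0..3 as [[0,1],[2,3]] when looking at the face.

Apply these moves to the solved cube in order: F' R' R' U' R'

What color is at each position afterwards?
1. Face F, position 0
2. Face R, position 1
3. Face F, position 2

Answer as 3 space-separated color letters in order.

After move 1 (F'): F=GGGG U=WWRR R=YRYR D=OOYY L=OWOW
After move 2 (R'): R=RRYY U=WBRB F=GWGR D=OGYG B=YBOB
After move 3 (R'): R=RYRY U=WORY F=GBGB D=OWYR B=GBGB
After move 4 (U'): U=OYWR F=OWGB R=GBRY B=RYGB L=GBOW
After move 5 (R'): R=BYGR U=OGWR F=OYGR D=OWYB B=RYWB
Query 1: F[0] = O
Query 2: R[1] = Y
Query 3: F[2] = G

Answer: O Y G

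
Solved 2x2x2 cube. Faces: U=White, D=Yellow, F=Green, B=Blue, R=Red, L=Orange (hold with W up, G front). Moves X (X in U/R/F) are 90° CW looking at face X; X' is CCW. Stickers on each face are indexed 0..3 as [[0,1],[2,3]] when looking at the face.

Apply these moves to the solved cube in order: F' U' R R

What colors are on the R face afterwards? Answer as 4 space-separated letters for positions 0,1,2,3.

After move 1 (F'): F=GGGG U=WWRR R=YRYR D=OOYY L=OWOW
After move 2 (U'): U=WRWR F=OWGG R=GGYR B=YRBB L=BBOW
After move 3 (R): R=YGRG U=WWWG F=OOGY D=OBYY B=RRRB
After move 4 (R): R=RYGG U=WOWY F=OBGY D=ORYR B=GRWB
Query: R face = RYGG

Answer: R Y G G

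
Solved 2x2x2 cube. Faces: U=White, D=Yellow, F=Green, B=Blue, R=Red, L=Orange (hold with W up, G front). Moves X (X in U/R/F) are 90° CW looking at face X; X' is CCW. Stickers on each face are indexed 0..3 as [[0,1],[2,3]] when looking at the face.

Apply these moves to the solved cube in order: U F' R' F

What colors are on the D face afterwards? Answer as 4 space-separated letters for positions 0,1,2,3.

Answer: Y B Y G

Derivation:
After move 1 (U): U=WWWW F=RRGG R=BBRR B=OOBB L=GGOO
After move 2 (F'): F=RGRG U=WWBR R=YBYR D=GOYY L=GWOW
After move 3 (R'): R=BRYY U=WBBO F=RWRR D=GGYG B=YOOB
After move 4 (F): F=RRRW U=WBWW R=BROY D=YBYG L=GGOG
Query: D face = YBYG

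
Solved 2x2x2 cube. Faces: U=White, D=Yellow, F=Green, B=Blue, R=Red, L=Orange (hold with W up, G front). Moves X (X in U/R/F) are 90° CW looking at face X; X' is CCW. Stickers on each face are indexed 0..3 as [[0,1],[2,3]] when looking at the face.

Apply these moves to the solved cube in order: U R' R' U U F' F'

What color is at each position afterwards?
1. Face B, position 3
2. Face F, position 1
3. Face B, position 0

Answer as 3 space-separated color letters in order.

Answer: B G R

Derivation:
After move 1 (U): U=WWWW F=RRGG R=BBRR B=OOBB L=GGOO
After move 2 (R'): R=BRBR U=WBWO F=RWGW D=YRYG B=YOYB
After move 3 (R'): R=RRBB U=WYWY F=RBGO D=YWYW B=GORB
After move 4 (U): U=WWYY F=RRGO R=GOBB B=GGRB L=RBOO
After move 5 (U): U=YWYW F=GOGO R=GGBB B=RBRB L=RROO
After move 6 (F'): F=OOGG U=YWGB R=WGYB D=ROYW L=RWOY
After move 7 (F'): F=OGOG U=YWWY R=OGRB D=WYYW L=RBOG
Query 1: B[3] = B
Query 2: F[1] = G
Query 3: B[0] = R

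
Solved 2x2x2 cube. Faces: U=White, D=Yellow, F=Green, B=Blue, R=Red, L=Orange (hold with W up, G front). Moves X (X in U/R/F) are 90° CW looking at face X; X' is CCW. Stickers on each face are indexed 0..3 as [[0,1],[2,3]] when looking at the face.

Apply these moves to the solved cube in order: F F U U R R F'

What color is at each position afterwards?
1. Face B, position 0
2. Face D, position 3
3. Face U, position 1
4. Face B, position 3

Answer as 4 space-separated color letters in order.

After move 1 (F): F=GGGG U=WWOO R=WRWR D=RRYY L=OYOY
After move 2 (F): F=GGGG U=WWYY R=OROR D=WWYY L=OROR
After move 3 (U): U=YWYW F=ORGG R=BBOR B=ORBB L=GGOR
After move 4 (U): U=YYWW F=BBGG R=OROR B=GGBB L=OROR
After move 5 (R): R=OORR U=YBWG F=BWGY D=WBYG B=WGYB
After move 6 (R): R=RORO U=YWWY F=BBGG D=WYYW B=GGBB
After move 7 (F'): F=BGBG U=YWRR R=YOWO D=RRYW L=OYOW
Query 1: B[0] = G
Query 2: D[3] = W
Query 3: U[1] = W
Query 4: B[3] = B

Answer: G W W B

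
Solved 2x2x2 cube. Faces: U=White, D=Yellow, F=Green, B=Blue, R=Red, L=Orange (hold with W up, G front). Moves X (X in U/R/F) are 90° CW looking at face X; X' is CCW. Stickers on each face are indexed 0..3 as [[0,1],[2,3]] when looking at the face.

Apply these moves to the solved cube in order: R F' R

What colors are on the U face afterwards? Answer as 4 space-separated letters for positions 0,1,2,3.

Answer: W Y R G

Derivation:
After move 1 (R): R=RRRR U=WGWG F=GYGY D=YBYB B=WBWB
After move 2 (F'): F=YYGG U=WGRR R=BRYR D=OOYB L=OGOW
After move 3 (R): R=YBRR U=WYRG F=YOGB D=OWYW B=RBGB
Query: U face = WYRG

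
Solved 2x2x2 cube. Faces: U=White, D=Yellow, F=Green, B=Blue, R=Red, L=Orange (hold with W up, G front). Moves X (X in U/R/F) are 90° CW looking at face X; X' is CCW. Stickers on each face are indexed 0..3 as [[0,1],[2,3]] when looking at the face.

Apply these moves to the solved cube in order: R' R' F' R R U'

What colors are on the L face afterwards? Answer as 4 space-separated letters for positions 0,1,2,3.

After move 1 (R'): R=RRRR U=WBWB F=GWGW D=YGYG B=YBYB
After move 2 (R'): R=RRRR U=WYWY F=GBGB D=YWYW B=GBGB
After move 3 (F'): F=BBGG U=WYRR R=WRYR D=OOYW L=OYOW
After move 4 (R): R=YWRR U=WBRG F=BOGW D=OGYG B=RBYB
After move 5 (R): R=RYRW U=WORW F=BGGG D=OYYR B=GBBB
After move 6 (U'): U=OWWR F=OYGG R=BGRW B=RYBB L=GBOW
Query: L face = GBOW

Answer: G B O W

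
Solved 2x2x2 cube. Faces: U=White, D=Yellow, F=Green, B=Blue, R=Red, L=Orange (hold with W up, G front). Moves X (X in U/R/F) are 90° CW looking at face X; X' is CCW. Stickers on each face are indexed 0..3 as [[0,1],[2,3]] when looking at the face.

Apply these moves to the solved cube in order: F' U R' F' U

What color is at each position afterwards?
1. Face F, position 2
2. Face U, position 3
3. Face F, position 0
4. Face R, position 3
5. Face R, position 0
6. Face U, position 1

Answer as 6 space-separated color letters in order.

After move 1 (F'): F=GGGG U=WWRR R=YRYR D=OOYY L=OWOW
After move 2 (U): U=RWRW F=YRGG R=BBYR B=OWBB L=GGOW
After move 3 (R'): R=BRBY U=RBRO F=YWGW D=ORYG B=YWOB
After move 4 (F'): F=WWYG U=RBBB R=RROY D=GWYG L=GOOR
After move 5 (U): U=BRBB F=RRYG R=YWOY B=GOOB L=WWOR
Query 1: F[2] = Y
Query 2: U[3] = B
Query 3: F[0] = R
Query 4: R[3] = Y
Query 5: R[0] = Y
Query 6: U[1] = R

Answer: Y B R Y Y R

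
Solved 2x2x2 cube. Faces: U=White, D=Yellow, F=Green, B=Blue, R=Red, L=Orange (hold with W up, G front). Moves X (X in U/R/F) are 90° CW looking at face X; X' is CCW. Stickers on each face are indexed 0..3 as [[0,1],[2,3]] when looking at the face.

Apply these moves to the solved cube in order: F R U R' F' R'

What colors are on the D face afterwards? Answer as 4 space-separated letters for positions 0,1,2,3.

Answer: R G Y G

Derivation:
After move 1 (F): F=GGGG U=WWOO R=WRWR D=RRYY L=OYOY
After move 2 (R): R=WWRR U=WGOG F=GRGY D=RBYB B=OBWB
After move 3 (U): U=OWGG F=WWGY R=OBRR B=OYWB L=GROY
After move 4 (R'): R=BROR U=OWGO F=WWGG D=RWYY B=BYBB
After move 5 (F'): F=WGWG U=OWBO R=WRRR D=RYYY L=GOOG
After move 6 (R'): R=RRWR U=OBBB F=WWWO D=RGYG B=YYYB
Query: D face = RGYG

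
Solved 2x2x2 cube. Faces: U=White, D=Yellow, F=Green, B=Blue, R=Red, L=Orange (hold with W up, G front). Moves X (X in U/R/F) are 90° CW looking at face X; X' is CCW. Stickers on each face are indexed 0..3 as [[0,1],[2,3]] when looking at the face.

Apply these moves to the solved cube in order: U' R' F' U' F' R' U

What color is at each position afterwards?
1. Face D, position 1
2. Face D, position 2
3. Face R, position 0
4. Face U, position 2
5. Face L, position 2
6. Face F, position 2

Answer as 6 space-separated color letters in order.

Answer: G Y G O O B

Derivation:
After move 1 (U'): U=WWWW F=OOGG R=GGRR B=RRBB L=BBOO
After move 2 (R'): R=GRGR U=WBWR F=OWGW D=YOYG B=YRYB
After move 3 (F'): F=WWOG U=WBGG R=ORYR D=BOYG L=BROW
After move 4 (U'): U=BGWG F=BROG R=WWYR B=ORYB L=YROW
After move 5 (F'): F=RGBO U=BGWY R=OWBR D=RWYG L=YGOW
After move 6 (R'): R=WROB U=BYWO F=RGBY D=RGYO B=GRWB
After move 7 (U): U=WBOY F=WRBY R=GROB B=YGWB L=RGOW
Query 1: D[1] = G
Query 2: D[2] = Y
Query 3: R[0] = G
Query 4: U[2] = O
Query 5: L[2] = O
Query 6: F[2] = B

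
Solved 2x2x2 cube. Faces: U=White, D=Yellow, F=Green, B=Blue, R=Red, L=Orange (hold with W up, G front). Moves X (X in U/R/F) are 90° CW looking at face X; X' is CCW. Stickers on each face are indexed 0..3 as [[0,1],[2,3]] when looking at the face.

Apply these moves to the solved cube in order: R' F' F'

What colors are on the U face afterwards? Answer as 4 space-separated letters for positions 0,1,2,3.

Answer: W B G Y

Derivation:
After move 1 (R'): R=RRRR U=WBWB F=GWGW D=YGYG B=YBYB
After move 2 (F'): F=WWGG U=WBRR R=GRYR D=OOYG L=OBOW
After move 3 (F'): F=WGWG U=WBGY R=OROR D=BWYG L=OROR
Query: U face = WBGY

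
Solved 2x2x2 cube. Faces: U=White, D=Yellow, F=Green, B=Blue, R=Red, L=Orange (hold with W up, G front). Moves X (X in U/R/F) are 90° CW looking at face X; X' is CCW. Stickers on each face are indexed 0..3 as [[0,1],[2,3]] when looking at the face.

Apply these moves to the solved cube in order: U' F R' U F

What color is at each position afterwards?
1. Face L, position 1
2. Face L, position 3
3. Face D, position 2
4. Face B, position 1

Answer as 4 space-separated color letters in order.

After move 1 (U'): U=WWWW F=OOGG R=GGRR B=RRBB L=BBOO
After move 2 (F): F=GOGO U=WWOB R=WGWR D=RGYY L=BYOY
After move 3 (R'): R=GRWW U=WBOR F=GWGB D=ROYO B=YRGB
After move 4 (U): U=OWRB F=GRGB R=YRWW B=BYGB L=GWOY
After move 5 (F): F=GGBR U=OWYW R=RRBW D=WYYO L=GROO
Query 1: L[1] = R
Query 2: L[3] = O
Query 3: D[2] = Y
Query 4: B[1] = Y

Answer: R O Y Y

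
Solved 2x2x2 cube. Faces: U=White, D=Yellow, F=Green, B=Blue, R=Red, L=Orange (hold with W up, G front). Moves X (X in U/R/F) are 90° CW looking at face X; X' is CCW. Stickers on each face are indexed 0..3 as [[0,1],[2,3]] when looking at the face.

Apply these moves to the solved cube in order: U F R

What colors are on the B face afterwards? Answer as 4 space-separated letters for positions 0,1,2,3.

After move 1 (U): U=WWWW F=RRGG R=BBRR B=OOBB L=GGOO
After move 2 (F): F=GRGR U=WWOG R=WBWR D=RBYY L=GYOY
After move 3 (R): R=WWRB U=WROR F=GBGY D=RBYO B=GOWB
Query: B face = GOWB

Answer: G O W B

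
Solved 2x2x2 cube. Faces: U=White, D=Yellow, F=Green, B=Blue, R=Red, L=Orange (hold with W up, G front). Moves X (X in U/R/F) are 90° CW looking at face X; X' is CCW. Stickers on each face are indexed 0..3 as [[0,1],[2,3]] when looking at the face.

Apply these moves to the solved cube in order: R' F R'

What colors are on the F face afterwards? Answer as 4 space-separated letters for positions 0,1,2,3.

Answer: G B W O

Derivation:
After move 1 (R'): R=RRRR U=WBWB F=GWGW D=YGYG B=YBYB
After move 2 (F): F=GGWW U=WBOO R=WRBR D=RRYG L=OYOG
After move 3 (R'): R=RRWB U=WYOY F=GBWO D=RGYW B=GBRB
Query: F face = GBWO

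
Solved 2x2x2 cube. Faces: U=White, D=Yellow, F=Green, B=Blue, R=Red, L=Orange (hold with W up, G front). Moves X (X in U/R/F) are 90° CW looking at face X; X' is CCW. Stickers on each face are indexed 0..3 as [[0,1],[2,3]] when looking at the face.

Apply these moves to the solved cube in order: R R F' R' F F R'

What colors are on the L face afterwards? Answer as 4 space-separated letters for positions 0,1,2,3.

After move 1 (R): R=RRRR U=WGWG F=GYGY D=YBYB B=WBWB
After move 2 (R): R=RRRR U=WYWY F=GBGB D=YWYW B=GBGB
After move 3 (F'): F=BBGG U=WYRR R=WRYR D=OOYW L=OYOW
After move 4 (R'): R=RRWY U=WGRG F=BYGR D=OBYG B=WBOB
After move 5 (F): F=GBRY U=WGWY R=RRGY D=WRYG L=OOOB
After move 6 (F): F=RGYB U=WGBO R=WRYY D=GRYG L=OWOR
After move 7 (R'): R=RYWY U=WOBW F=RGYO D=GGYB B=GBRB
Query: L face = OWOR

Answer: O W O R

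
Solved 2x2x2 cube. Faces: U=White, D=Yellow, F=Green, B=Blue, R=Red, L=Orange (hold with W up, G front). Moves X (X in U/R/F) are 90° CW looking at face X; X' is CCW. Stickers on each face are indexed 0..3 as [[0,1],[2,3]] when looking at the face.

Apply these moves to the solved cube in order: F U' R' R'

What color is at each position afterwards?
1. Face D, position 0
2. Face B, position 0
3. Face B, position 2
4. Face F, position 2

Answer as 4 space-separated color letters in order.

Answer: R G Y G

Derivation:
After move 1 (F): F=GGGG U=WWOO R=WRWR D=RRYY L=OYOY
After move 2 (U'): U=WOWO F=OYGG R=GGWR B=WRBB L=BBOY
After move 3 (R'): R=GRGW U=WBWW F=OOGO D=RYYG B=YRRB
After move 4 (R'): R=RWGG U=WRWY F=OBGW D=ROYO B=GRYB
Query 1: D[0] = R
Query 2: B[0] = G
Query 3: B[2] = Y
Query 4: F[2] = G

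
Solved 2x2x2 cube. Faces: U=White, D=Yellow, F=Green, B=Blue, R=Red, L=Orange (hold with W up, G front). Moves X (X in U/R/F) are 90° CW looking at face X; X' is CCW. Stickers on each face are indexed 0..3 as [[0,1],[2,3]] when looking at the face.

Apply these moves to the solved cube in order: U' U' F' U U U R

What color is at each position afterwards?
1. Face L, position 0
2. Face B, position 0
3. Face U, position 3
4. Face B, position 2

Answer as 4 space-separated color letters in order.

Answer: G O G R

Derivation:
After move 1 (U'): U=WWWW F=OOGG R=GGRR B=RRBB L=BBOO
After move 2 (U'): U=WWWW F=BBGG R=OORR B=GGBB L=RROO
After move 3 (F'): F=BGBG U=WWOR R=YOYR D=ROYY L=RWOW
After move 4 (U): U=OWRW F=YOBG R=GGYR B=RWBB L=BGOW
After move 5 (U): U=ROWW F=GGBG R=RWYR B=BGBB L=YOOW
After move 6 (U): U=WRWO F=RWBG R=BGYR B=YOBB L=GGOW
After move 7 (R): R=YBRG U=WWWG F=ROBY D=RBYY B=OORB
Query 1: L[0] = G
Query 2: B[0] = O
Query 3: U[3] = G
Query 4: B[2] = R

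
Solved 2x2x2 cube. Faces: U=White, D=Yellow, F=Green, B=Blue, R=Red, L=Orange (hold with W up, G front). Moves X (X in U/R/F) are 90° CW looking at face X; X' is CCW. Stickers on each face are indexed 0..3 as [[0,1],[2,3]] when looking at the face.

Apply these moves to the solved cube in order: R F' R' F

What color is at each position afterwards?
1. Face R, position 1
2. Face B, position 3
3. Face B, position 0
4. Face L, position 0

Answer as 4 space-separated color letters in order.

Answer: R B B O

Derivation:
After move 1 (R): R=RRRR U=WGWG F=GYGY D=YBYB B=WBWB
After move 2 (F'): F=YYGG U=WGRR R=BRYR D=OOYB L=OGOW
After move 3 (R'): R=RRBY U=WWRW F=YGGR D=OYYG B=BBOB
After move 4 (F): F=GYRG U=WWWG R=RRWY D=BRYG L=OOOY
Query 1: R[1] = R
Query 2: B[3] = B
Query 3: B[0] = B
Query 4: L[0] = O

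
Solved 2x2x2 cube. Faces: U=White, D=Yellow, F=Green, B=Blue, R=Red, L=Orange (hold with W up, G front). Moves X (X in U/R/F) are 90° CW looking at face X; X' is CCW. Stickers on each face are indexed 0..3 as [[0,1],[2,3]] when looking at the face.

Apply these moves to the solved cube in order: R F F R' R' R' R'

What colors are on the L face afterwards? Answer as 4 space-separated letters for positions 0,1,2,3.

After move 1 (R): R=RRRR U=WGWG F=GYGY D=YBYB B=WBWB
After move 2 (F): F=GGYY U=WGOO R=WRGR D=RRYB L=OYOB
After move 3 (F): F=YGYG U=WGBY R=OROR D=GWYB L=OROR
After move 4 (R'): R=RROO U=WWBW F=YGYY D=GGYG B=BBWB
After move 5 (R'): R=RORO U=WWBB F=YWYW D=GGYY B=GBGB
After move 6 (R'): R=OORR U=WGBG F=YWYB D=GWYW B=YBGB
After move 7 (R'): R=OROR U=WGBY F=YGYG D=GWYB B=WBWB
Query: L face = OROR

Answer: O R O R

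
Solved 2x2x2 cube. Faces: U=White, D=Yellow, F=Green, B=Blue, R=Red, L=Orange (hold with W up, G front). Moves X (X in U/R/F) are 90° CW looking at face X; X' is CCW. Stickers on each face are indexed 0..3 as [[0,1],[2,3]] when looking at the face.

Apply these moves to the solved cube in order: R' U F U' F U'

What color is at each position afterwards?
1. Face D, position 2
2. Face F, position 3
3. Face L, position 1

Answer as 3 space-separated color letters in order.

After move 1 (R'): R=RRRR U=WBWB F=GWGW D=YGYG B=YBYB
After move 2 (U): U=WWBB F=RRGW R=YBRR B=OOYB L=GWOO
After move 3 (F): F=GRWR U=WWOW R=BBBR D=RYYG L=GYOG
After move 4 (U'): U=WWWO F=GYWR R=GRBR B=BBYB L=OOOG
After move 5 (F): F=WGRY U=WWGO R=WROR D=BGYG L=OROY
After move 6 (U'): U=WOWG F=ORRY R=WGOR B=WRYB L=BBOY
Query 1: D[2] = Y
Query 2: F[3] = Y
Query 3: L[1] = B

Answer: Y Y B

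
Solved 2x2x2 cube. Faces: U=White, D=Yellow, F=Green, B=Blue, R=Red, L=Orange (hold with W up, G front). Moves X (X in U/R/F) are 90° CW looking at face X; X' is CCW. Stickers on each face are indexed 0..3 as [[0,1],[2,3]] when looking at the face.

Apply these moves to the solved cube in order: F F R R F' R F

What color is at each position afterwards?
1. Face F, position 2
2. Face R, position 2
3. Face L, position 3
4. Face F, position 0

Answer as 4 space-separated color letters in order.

Answer: Y G G G

Derivation:
After move 1 (F): F=GGGG U=WWOO R=WRWR D=RRYY L=OYOY
After move 2 (F): F=GGGG U=WWYY R=OROR D=WWYY L=OROR
After move 3 (R): R=OORR U=WGYG F=GWGY D=WBYB B=YBWB
After move 4 (R): R=RORO U=WWYY F=GBGB D=WWYY B=GBGB
After move 5 (F'): F=BBGG U=WWRR R=WOWO D=RRYY L=OYOY
After move 6 (R): R=WWOO U=WBRG F=BRGY D=RGYG B=RBWB
After move 7 (F): F=GBYR U=WBYY R=RWGO D=OWYG L=OROG
Query 1: F[2] = Y
Query 2: R[2] = G
Query 3: L[3] = G
Query 4: F[0] = G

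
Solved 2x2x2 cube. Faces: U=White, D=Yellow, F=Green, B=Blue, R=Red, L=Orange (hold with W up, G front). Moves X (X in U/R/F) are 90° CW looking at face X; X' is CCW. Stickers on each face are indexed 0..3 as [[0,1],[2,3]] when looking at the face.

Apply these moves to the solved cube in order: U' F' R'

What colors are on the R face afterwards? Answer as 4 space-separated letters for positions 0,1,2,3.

Answer: G R Y Y

Derivation:
After move 1 (U'): U=WWWW F=OOGG R=GGRR B=RRBB L=BBOO
After move 2 (F'): F=OGOG U=WWGR R=YGYR D=BOYY L=BWOW
After move 3 (R'): R=GRYY U=WBGR F=OWOR D=BGYG B=YROB
Query: R face = GRYY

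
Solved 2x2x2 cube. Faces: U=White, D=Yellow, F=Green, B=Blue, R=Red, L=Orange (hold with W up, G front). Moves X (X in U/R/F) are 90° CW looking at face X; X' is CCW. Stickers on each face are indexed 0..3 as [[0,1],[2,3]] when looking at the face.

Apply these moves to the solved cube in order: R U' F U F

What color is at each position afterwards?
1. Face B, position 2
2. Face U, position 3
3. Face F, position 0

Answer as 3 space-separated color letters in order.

Answer: W O Y

Derivation:
After move 1 (R): R=RRRR U=WGWG F=GYGY D=YBYB B=WBWB
After move 2 (U'): U=GGWW F=OOGY R=GYRR B=RRWB L=WBOO
After move 3 (F): F=GOYO U=GGOB R=WYWR D=RGYB L=WYOB
After move 4 (U): U=OGBG F=WYYO R=RRWR B=WYWB L=GOOB
After move 5 (F): F=YWOY U=OGBO R=BRGR D=WRYB L=GROG
Query 1: B[2] = W
Query 2: U[3] = O
Query 3: F[0] = Y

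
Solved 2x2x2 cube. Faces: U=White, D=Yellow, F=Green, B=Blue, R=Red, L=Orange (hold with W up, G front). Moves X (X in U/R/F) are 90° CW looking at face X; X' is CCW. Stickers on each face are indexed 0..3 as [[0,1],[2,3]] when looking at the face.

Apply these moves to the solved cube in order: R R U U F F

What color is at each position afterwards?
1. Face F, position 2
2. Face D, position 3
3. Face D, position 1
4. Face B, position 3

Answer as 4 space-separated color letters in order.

After move 1 (R): R=RRRR U=WGWG F=GYGY D=YBYB B=WBWB
After move 2 (R): R=RRRR U=WYWY F=GBGB D=YWYW B=GBGB
After move 3 (U): U=WWYY F=RRGB R=GBRR B=OOGB L=GBOO
After move 4 (U): U=YWYW F=GBGB R=OORR B=GBGB L=RROO
After move 5 (F): F=GGBB U=YWOR R=YOWR D=ROYW L=RYOW
After move 6 (F): F=BGBG U=YWWY R=OORR D=WYYW L=RROO
Query 1: F[2] = B
Query 2: D[3] = W
Query 3: D[1] = Y
Query 4: B[3] = B

Answer: B W Y B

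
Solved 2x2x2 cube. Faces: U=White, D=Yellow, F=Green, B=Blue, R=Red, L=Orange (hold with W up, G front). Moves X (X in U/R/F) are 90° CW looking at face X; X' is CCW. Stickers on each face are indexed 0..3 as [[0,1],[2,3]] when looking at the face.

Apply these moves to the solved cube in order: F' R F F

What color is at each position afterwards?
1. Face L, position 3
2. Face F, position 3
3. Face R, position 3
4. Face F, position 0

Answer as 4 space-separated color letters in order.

Answer: Y G R Y

Derivation:
After move 1 (F'): F=GGGG U=WWRR R=YRYR D=OOYY L=OWOW
After move 2 (R): R=YYRR U=WGRG F=GOGY D=OBYB B=RBWB
After move 3 (F): F=GGYO U=WGWW R=RYGR D=RYYB L=OOOB
After move 4 (F): F=YGOG U=WGBO R=WYWR D=GRYB L=OROY
Query 1: L[3] = Y
Query 2: F[3] = G
Query 3: R[3] = R
Query 4: F[0] = Y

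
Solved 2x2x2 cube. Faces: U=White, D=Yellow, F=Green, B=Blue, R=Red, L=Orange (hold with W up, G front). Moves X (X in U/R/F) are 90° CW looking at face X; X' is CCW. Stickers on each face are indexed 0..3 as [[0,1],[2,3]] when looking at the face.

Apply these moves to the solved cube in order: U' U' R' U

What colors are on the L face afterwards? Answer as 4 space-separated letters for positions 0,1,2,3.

After move 1 (U'): U=WWWW F=OOGG R=GGRR B=RRBB L=BBOO
After move 2 (U'): U=WWWW F=BBGG R=OORR B=GGBB L=RROO
After move 3 (R'): R=OROR U=WBWG F=BWGW D=YBYG B=YGYB
After move 4 (U): U=WWGB F=ORGW R=YGOR B=RRYB L=BWOO
Query: L face = BWOO

Answer: B W O O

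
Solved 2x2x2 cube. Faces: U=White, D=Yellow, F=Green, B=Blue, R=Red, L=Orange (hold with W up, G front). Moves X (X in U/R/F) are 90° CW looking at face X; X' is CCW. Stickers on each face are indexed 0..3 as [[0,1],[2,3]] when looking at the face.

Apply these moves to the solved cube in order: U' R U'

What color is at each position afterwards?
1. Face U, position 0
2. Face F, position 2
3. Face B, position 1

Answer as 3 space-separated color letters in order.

Answer: O G G

Derivation:
After move 1 (U'): U=WWWW F=OOGG R=GGRR B=RRBB L=BBOO
After move 2 (R): R=RGRG U=WOWG F=OYGY D=YBYR B=WRWB
After move 3 (U'): U=OGWW F=BBGY R=OYRG B=RGWB L=WROO
Query 1: U[0] = O
Query 2: F[2] = G
Query 3: B[1] = G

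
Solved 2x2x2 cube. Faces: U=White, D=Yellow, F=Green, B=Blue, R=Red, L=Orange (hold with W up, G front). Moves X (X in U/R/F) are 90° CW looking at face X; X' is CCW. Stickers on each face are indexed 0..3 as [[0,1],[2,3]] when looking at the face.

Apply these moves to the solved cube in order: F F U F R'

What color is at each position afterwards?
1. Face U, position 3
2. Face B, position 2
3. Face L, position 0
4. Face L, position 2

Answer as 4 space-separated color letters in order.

After move 1 (F): F=GGGG U=WWOO R=WRWR D=RRYY L=OYOY
After move 2 (F): F=GGGG U=WWYY R=OROR D=WWYY L=OROR
After move 3 (U): U=YWYW F=ORGG R=BBOR B=ORBB L=GGOR
After move 4 (F): F=GOGR U=YWRG R=YBWR D=OBYY L=GWOW
After move 5 (R'): R=BRYW U=YBRO F=GWGG D=OOYR B=YRBB
Query 1: U[3] = O
Query 2: B[2] = B
Query 3: L[0] = G
Query 4: L[2] = O

Answer: O B G O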